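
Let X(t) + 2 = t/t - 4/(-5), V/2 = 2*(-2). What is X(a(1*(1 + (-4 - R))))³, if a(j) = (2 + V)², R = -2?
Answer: -1/125 ≈ -0.0080000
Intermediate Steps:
V = -8 (V = 2*(2*(-2)) = 2*(-4) = -8)
a(j) = 36 (a(j) = (2 - 8)² = (-6)² = 36)
X(t) = -⅕ (X(t) = -2 + (t/t - 4/(-5)) = -2 + (1 - 4*(-⅕)) = -2 + (1 + ⅘) = -2 + 9/5 = -⅕)
X(a(1*(1 + (-4 - R))))³ = (-⅕)³ = -1/125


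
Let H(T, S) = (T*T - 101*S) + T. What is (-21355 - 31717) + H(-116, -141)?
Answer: -25491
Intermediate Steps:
H(T, S) = T + T² - 101*S (H(T, S) = (T² - 101*S) + T = T + T² - 101*S)
(-21355 - 31717) + H(-116, -141) = (-21355 - 31717) + (-116 + (-116)² - 101*(-141)) = -53072 + (-116 + 13456 + 14241) = -53072 + 27581 = -25491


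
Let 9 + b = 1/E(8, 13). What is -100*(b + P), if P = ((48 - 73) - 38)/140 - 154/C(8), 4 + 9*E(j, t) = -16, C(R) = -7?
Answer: -1210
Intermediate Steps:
E(j, t) = -20/9 (E(j, t) = -4/9 + (1/9)*(-16) = -4/9 - 16/9 = -20/9)
b = -189/20 (b = -9 + 1/(-20/9) = -9 - 9/20 = -189/20 ≈ -9.4500)
P = 431/20 (P = ((48 - 73) - 38)/140 - 154/(-7) = (-25 - 38)*(1/140) - 154*(-1/7) = -63*1/140 + 22 = -9/20 + 22 = 431/20 ≈ 21.550)
-100*(b + P) = -100*(-189/20 + 431/20) = -100*121/10 = -1210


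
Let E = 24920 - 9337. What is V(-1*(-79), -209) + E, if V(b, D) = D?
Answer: 15374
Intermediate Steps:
E = 15583
V(-1*(-79), -209) + E = -209 + 15583 = 15374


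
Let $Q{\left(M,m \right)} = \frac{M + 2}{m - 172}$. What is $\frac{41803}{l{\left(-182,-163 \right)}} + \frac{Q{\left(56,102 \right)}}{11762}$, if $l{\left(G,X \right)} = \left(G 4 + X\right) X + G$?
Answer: $\frac{17204834531}{59713145170} \approx 0.28812$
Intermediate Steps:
$l{\left(G,X \right)} = G + X \left(X + 4 G\right)$ ($l{\left(G,X \right)} = \left(4 G + X\right) X + G = \left(X + 4 G\right) X + G = X \left(X + 4 G\right) + G = G + X \left(X + 4 G\right)$)
$Q{\left(M,m \right)} = \frac{2 + M}{-172 + m}$
$\frac{41803}{l{\left(-182,-163 \right)}} + \frac{Q{\left(56,102 \right)}}{11762} = \frac{41803}{-182 + \left(-163\right)^{2} + 4 \left(-182\right) \left(-163\right)} + \frac{\frac{1}{-172 + 102} \left(2 + 56\right)}{11762} = \frac{41803}{-182 + 26569 + 118664} + \frac{1}{-70} \cdot 58 \cdot \frac{1}{11762} = \frac{41803}{145051} + \left(- \frac{1}{70}\right) 58 \cdot \frac{1}{11762} = 41803 \cdot \frac{1}{145051} - \frac{29}{411670} = \frac{41803}{145051} - \frac{29}{411670} = \frac{17204834531}{59713145170}$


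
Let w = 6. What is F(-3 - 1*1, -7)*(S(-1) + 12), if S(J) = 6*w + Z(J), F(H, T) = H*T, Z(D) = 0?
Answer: 1344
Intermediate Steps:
S(J) = 36 (S(J) = 6*6 + 0 = 36 + 0 = 36)
F(-3 - 1*1, -7)*(S(-1) + 12) = ((-3 - 1*1)*(-7))*(36 + 12) = ((-3 - 1)*(-7))*48 = -4*(-7)*48 = 28*48 = 1344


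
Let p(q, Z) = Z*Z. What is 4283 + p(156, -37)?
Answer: 5652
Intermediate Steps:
p(q, Z) = Z²
4283 + p(156, -37) = 4283 + (-37)² = 4283 + 1369 = 5652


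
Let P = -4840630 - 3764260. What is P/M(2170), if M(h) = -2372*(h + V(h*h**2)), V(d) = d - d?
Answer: 122927/73532 ≈ 1.6717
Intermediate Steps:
P = -8604890
V(d) = 0
M(h) = -2372*h (M(h) = -2372*(h + 0) = -2372*h)
P/M(2170) = -8604890/((-2372*2170)) = -8604890/(-5147240) = -8604890*(-1/5147240) = 122927/73532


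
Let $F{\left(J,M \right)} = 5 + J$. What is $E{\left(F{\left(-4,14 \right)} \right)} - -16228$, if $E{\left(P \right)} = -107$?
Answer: $16121$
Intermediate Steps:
$E{\left(F{\left(-4,14 \right)} \right)} - -16228 = -107 - -16228 = -107 + 16228 = 16121$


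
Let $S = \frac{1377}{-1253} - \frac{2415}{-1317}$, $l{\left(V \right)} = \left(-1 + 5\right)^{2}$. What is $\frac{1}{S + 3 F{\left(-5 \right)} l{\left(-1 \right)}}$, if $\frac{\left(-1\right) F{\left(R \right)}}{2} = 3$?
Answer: $- \frac{550067}{158015134} \approx -0.0034811$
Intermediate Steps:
$l{\left(V \right)} = 16$ ($l{\left(V \right)} = 4^{2} = 16$)
$F{\left(R \right)} = -6$ ($F{\left(R \right)} = \left(-2\right) 3 = -6$)
$S = \frac{404162}{550067}$ ($S = 1377 \left(- \frac{1}{1253}\right) - - \frac{805}{439} = - \frac{1377}{1253} + \frac{805}{439} = \frac{404162}{550067} \approx 0.73475$)
$\frac{1}{S + 3 F{\left(-5 \right)} l{\left(-1 \right)}} = \frac{1}{\frac{404162}{550067} + 3 \left(-6\right) 16} = \frac{1}{\frac{404162}{550067} - 288} = \frac{1}{- \frac{158015134}{550067}} = - \frac{550067}{158015134}$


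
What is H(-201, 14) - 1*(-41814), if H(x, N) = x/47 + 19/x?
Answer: 394975564/9447 ≈ 41810.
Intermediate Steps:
H(x, N) = 19/x + x/47 (H(x, N) = x*(1/47) + 19/x = x/47 + 19/x = 19/x + x/47)
H(-201, 14) - 1*(-41814) = (19/(-201) + (1/47)*(-201)) - 1*(-41814) = (19*(-1/201) - 201/47) + 41814 = (-19/201 - 201/47) + 41814 = -41294/9447 + 41814 = 394975564/9447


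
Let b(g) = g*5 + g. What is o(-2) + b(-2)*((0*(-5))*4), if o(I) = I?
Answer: -2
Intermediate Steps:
b(g) = 6*g (b(g) = 5*g + g = 6*g)
o(-2) + b(-2)*((0*(-5))*4) = -2 + (6*(-2))*((0*(-5))*4) = -2 - 0*4 = -2 - 12*0 = -2 + 0 = -2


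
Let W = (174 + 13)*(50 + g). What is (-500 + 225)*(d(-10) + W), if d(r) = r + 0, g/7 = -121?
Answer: 40988475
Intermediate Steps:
g = -847 (g = 7*(-121) = -847)
d(r) = r
W = -149039 (W = (174 + 13)*(50 - 847) = 187*(-797) = -149039)
(-500 + 225)*(d(-10) + W) = (-500 + 225)*(-10 - 149039) = -275*(-149049) = 40988475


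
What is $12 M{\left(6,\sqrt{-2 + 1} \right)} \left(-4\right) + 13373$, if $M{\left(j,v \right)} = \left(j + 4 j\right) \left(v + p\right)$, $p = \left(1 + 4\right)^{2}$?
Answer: $-22627 - 1440 i \approx -22627.0 - 1440.0 i$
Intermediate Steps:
$p = 25$ ($p = 5^{2} = 25$)
$M{\left(j,v \right)} = 5 j \left(25 + v\right)$ ($M{\left(j,v \right)} = \left(j + 4 j\right) \left(v + 25\right) = 5 j \left(25 + v\right)$)
$12 M{\left(6,\sqrt{-2 + 1} \right)} \left(-4\right) + 13373 = 12 \cdot 5 \cdot 6 \left(25 + \sqrt{-2 + 1}\right) \left(-4\right) + 13373 = 12 \cdot 5 \cdot 6 \left(25 + \sqrt{-1}\right) \left(-4\right) + 13373 = 12 \cdot 5 \cdot 6 \left(25 + i\right) \left(-4\right) + 13373 = 12 \left(750 + 30 i\right) \left(-4\right) + 13373 = \left(9000 + 360 i\right) \left(-4\right) + 13373 = \left(-36000 - 1440 i\right) + 13373 = -22627 - 1440 i$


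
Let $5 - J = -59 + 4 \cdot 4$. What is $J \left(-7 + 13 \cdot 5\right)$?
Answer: $2784$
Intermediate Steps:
$J = 48$ ($J = 5 - \left(-59 + 4 \cdot 4\right) = 5 - \left(-59 + 16\right) = 5 - -43 = 5 + 43 = 48$)
$J \left(-7 + 13 \cdot 5\right) = 48 \left(-7 + 13 \cdot 5\right) = 48 \left(-7 + 65\right) = 48 \cdot 58 = 2784$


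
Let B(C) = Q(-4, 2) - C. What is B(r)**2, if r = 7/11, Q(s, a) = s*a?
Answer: 9025/121 ≈ 74.587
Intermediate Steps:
Q(s, a) = a*s
r = 7/11 (r = 7*(1/11) = 7/11 ≈ 0.63636)
B(C) = -8 - C (B(C) = 2*(-4) - C = -8 - C)
B(r)**2 = (-8 - 1*7/11)**2 = (-8 - 7/11)**2 = (-95/11)**2 = 9025/121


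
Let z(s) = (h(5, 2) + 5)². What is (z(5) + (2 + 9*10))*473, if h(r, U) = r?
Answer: 90816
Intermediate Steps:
z(s) = 100 (z(s) = (5 + 5)² = 10² = 100)
(z(5) + (2 + 9*10))*473 = (100 + (2 + 9*10))*473 = (100 + (2 + 90))*473 = (100 + 92)*473 = 192*473 = 90816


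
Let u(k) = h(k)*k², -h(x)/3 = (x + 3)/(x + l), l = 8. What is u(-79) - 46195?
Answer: -4702793/71 ≈ -66237.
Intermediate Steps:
h(x) = -3*(3 + x)/(8 + x) (h(x) = -3*(x + 3)/(x + 8) = -3*(3 + x)/(8 + x))
u(k) = 3*k²*(-3 - k)/(8 + k) (u(k) = (3*(-3 - k)/(8 + k))*k² = 3*k²*(-3 - k)/(8 + k))
u(-79) - 46195 = 3*(-79)²*(-3 - 1*(-79))/(8 - 79) - 46195 = 3*6241*(-3 + 79)/(-71) - 46195 = 3*6241*(-1/71)*76 - 46195 = -1422948/71 - 46195 = -4702793/71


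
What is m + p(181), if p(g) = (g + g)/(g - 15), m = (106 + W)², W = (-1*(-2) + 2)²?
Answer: 1235553/83 ≈ 14886.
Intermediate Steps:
W = 16 (W = (2 + 2)² = 4² = 16)
m = 14884 (m = (106 + 16)² = 122² = 14884)
p(g) = 2*g/(-15 + g) (p(g) = (2*g)/(-15 + g) = 2*g/(-15 + g))
m + p(181) = 14884 + 2*181/(-15 + 181) = 14884 + 2*181/166 = 14884 + 2*181*(1/166) = 14884 + 181/83 = 1235553/83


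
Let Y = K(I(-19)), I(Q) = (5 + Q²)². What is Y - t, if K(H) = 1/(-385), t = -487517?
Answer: 187694044/385 ≈ 4.8752e+5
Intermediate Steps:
K(H) = -1/385
Y = -1/385 ≈ -0.0025974
Y - t = -1/385 - 1*(-487517) = -1/385 + 487517 = 187694044/385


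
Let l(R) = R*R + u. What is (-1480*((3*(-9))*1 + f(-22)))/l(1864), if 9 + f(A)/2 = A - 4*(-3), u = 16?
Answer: 12025/434314 ≈ 0.027687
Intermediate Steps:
l(R) = 16 + R² (l(R) = R*R + 16 = R² + 16 = 16 + R²)
f(A) = 6 + 2*A (f(A) = -18 + 2*(A - 4*(-3)) = -18 + 2*(A + 12) = -18 + 2*(12 + A) = -18 + (24 + 2*A) = 6 + 2*A)
(-1480*((3*(-9))*1 + f(-22)))/l(1864) = (-1480*((3*(-9))*1 + (6 + 2*(-22))))/(16 + 1864²) = (-1480*(-27*1 + (6 - 44)))/(16 + 3474496) = -1480*(-27 - 38)/3474512 = -1480*(-65)*(1/3474512) = 96200*(1/3474512) = 12025/434314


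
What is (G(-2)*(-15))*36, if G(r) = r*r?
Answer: -2160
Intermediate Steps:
G(r) = r²
(G(-2)*(-15))*36 = ((-2)²*(-15))*36 = (4*(-15))*36 = -60*36 = -2160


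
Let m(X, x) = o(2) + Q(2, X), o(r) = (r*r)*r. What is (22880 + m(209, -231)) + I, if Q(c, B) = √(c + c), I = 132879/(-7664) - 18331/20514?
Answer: 1797941658425/78609648 ≈ 22872.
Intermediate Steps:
I = -1433184295/78609648 (I = 132879*(-1/7664) - 18331*1/20514 = -132879/7664 - 18331/20514 = -1433184295/78609648 ≈ -18.232)
Q(c, B) = √2*√c (Q(c, B) = √(2*c) = √2*√c)
o(r) = r³ (o(r) = r²*r = r³)
m(X, x) = 10 (m(X, x) = 2³ + √2*√2 = 8 + 2 = 10)
(22880 + m(209, -231)) + I = (22880 + 10) - 1433184295/78609648 = 22890 - 1433184295/78609648 = 1797941658425/78609648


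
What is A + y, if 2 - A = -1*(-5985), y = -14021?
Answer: -20004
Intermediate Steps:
A = -5983 (A = 2 - (-1)*(-5985) = 2 - 1*5985 = 2 - 5985 = -5983)
A + y = -5983 - 14021 = -20004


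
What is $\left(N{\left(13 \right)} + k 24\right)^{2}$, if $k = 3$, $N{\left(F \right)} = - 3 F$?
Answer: $1089$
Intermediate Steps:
$\left(N{\left(13 \right)} + k 24\right)^{2} = \left(\left(-3\right) 13 + 3 \cdot 24\right)^{2} = \left(-39 + 72\right)^{2} = 33^{2} = 1089$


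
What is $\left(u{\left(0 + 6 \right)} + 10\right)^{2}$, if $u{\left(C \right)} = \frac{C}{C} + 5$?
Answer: $256$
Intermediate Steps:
$u{\left(C \right)} = 6$ ($u{\left(C \right)} = 1 + 5 = 6$)
$\left(u{\left(0 + 6 \right)} + 10\right)^{2} = \left(6 + 10\right)^{2} = 16^{2} = 256$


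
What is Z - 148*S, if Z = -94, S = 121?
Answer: -18002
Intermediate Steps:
Z - 148*S = -94 - 148*121 = -94 - 17908 = -18002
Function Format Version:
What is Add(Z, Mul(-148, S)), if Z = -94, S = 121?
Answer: -18002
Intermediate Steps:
Add(Z, Mul(-148, S)) = Add(-94, Mul(-148, 121)) = Add(-94, -17908) = -18002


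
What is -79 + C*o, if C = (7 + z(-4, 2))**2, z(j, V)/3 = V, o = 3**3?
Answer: 4484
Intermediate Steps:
o = 27
z(j, V) = 3*V
C = 169 (C = (7 + 3*2)**2 = (7 + 6)**2 = 13**2 = 169)
-79 + C*o = -79 + 169*27 = -79 + 4563 = 4484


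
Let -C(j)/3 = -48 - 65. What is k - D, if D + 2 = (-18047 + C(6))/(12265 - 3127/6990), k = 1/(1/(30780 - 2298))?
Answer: 2442034966852/85729223 ≈ 28485.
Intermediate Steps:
C(j) = 339 (C(j) = -3*(-48 - 65) = -3*(-113) = 339)
k = 28482 (k = 1/(1/28482) = 28482)
D = -295237366/85729223 (D = -2 + (-18047 + 339)/(12265 - 3127/6990) = -2 - 17708/(12265 - 3127*1/6990) = -2 - 17708/(12265 - 3127/6990) = -2 - 17708/85729223/6990 = -2 - 17708*6990/85729223 = -2 - 123778920/85729223 = -295237366/85729223 ≈ -3.4438)
k - D = 28482 - 1*(-295237366/85729223) = 28482 + 295237366/85729223 = 2442034966852/85729223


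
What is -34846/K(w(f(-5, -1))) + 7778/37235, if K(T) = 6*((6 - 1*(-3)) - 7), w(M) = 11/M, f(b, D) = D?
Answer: -648698737/223410 ≈ -2903.6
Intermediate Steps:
K(T) = 12 (K(T) = 6*((6 + 3) - 7) = 6*(9 - 7) = 6*2 = 12)
-34846/K(w(f(-5, -1))) + 7778/37235 = -34846/12 + 7778/37235 = -34846*1/12 + 7778*(1/37235) = -17423/6 + 7778/37235 = -648698737/223410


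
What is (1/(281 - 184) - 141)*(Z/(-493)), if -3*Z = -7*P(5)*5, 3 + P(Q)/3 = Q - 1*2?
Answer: 0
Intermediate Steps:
P(Q) = -15 + 3*Q (P(Q) = -9 + 3*(Q - 1*2) = -9 + 3*(Q - 2) = -9 + 3*(-2 + Q) = -9 + (-6 + 3*Q) = -15 + 3*Q)
Z = 0 (Z = -(-7*(-15 + 3*5))*5/3 = -(-7*(-15 + 15))*5/3 = -(-7*0)*5/3 = -0*5 = -⅓*0 = 0)
(1/(281 - 184) - 141)*(Z/(-493)) = (1/(281 - 184) - 141)*(0/(-493)) = (1/97 - 141)*(0*(-1/493)) = (1/97 - 141)*0 = -13676/97*0 = 0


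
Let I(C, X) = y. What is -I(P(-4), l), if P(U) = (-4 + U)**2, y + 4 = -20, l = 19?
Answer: 24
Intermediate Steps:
y = -24 (y = -4 - 20 = -24)
I(C, X) = -24
-I(P(-4), l) = -1*(-24) = 24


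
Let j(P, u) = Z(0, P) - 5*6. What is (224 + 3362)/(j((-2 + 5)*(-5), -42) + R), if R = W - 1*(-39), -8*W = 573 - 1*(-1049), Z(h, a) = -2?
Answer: -14344/783 ≈ -18.319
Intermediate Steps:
W = -811/4 (W = -(573 - 1*(-1049))/8 = -(573 + 1049)/8 = -⅛*1622 = -811/4 ≈ -202.75)
j(P, u) = -32 (j(P, u) = -2 - 5*6 = -2 - 30 = -32)
R = -655/4 (R = -811/4 - 1*(-39) = -811/4 + 39 = -655/4 ≈ -163.75)
(224 + 3362)/(j((-2 + 5)*(-5), -42) + R) = (224 + 3362)/(-32 - 655/4) = 3586/(-783/4) = 3586*(-4/783) = -14344/783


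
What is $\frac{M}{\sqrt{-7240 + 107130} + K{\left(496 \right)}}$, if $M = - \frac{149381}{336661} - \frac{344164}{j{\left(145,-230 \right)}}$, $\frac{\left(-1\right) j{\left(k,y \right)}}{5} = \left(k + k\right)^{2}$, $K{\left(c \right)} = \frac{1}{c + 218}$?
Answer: $- \frac{326543504616}{62146869455906148875} + \frac{233152062295824 \sqrt{99890}}{62146869455906148875} \approx 0.0011857$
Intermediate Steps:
$K{\left(c \right)} = \frac{1}{218 + c}$
$j{\left(k,y \right)} = - 20 k^{2}$ ($j{\left(k,y \right)} = - 5 \left(k + k\right)^{2} = - 5 \left(2 k\right)^{2} = - 5 \cdot 4 k^{2} = - 20 k^{2}$)
$M = \frac{457343844}{1220396125}$ ($M = - \frac{149381}{336661} - \frac{344164}{\left(-20\right) 145^{2}} = \left(-149381\right) \frac{1}{336661} - \frac{344164}{\left(-20\right) 21025} = - \frac{149381}{336661} - \frac{344164}{-420500} = - \frac{149381}{336661} - - \frac{86041}{105125} = - \frac{149381}{336661} + \frac{86041}{105125} = \frac{457343844}{1220396125} \approx 0.37475$)
$\frac{M}{\sqrt{-7240 + 107130} + K{\left(496 \right)}} = \frac{457343844}{1220396125 \left(\sqrt{-7240 + 107130} + \frac{1}{218 + 496}\right)} = \frac{457343844}{1220396125 \left(\sqrt{99890} + \frac{1}{714}\right)} = \frac{457343844}{1220396125 \left(\frac{1}{714} + \sqrt{99890}\right)}$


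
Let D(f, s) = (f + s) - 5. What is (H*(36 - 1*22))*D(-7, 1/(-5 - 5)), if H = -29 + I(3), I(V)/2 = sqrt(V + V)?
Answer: 24563/5 - 1694*sqrt(6)/5 ≈ 4082.7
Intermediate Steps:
D(f, s) = -5 + f + s
I(V) = 2*sqrt(2)*sqrt(V) (I(V) = 2*sqrt(V + V) = 2*sqrt(2*V) = 2*(sqrt(2)*sqrt(V)) = 2*sqrt(2)*sqrt(V))
H = -29 + 2*sqrt(6) (H = -29 + 2*sqrt(2)*sqrt(3) = -29 + 2*sqrt(6) ≈ -24.101)
(H*(36 - 1*22))*D(-7, 1/(-5 - 5)) = ((-29 + 2*sqrt(6))*(36 - 1*22))*(-5 - 7 + 1/(-5 - 5)) = ((-29 + 2*sqrt(6))*(36 - 22))*(-5 - 7 + 1/(-10)) = ((-29 + 2*sqrt(6))*14)*(-5 - 7 - 1/10) = (-406 + 28*sqrt(6))*(-121/10) = 24563/5 - 1694*sqrt(6)/5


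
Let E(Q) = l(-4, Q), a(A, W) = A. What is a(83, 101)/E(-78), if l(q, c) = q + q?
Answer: -83/8 ≈ -10.375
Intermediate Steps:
l(q, c) = 2*q
E(Q) = -8 (E(Q) = 2*(-4) = -8)
a(83, 101)/E(-78) = 83/(-8) = 83*(-⅛) = -83/8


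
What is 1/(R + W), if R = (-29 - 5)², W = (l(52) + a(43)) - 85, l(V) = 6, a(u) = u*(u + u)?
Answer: 1/4775 ≈ 0.00020942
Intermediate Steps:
a(u) = 2*u² (a(u) = u*(2*u) = 2*u²)
W = 3619 (W = (6 + 2*43²) - 85 = (6 + 2*1849) - 85 = (6 + 3698) - 85 = 3704 - 85 = 3619)
R = 1156 (R = (-34)² = 1156)
1/(R + W) = 1/(1156 + 3619) = 1/4775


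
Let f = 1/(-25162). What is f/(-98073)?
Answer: 1/2467712826 ≈ 4.0523e-10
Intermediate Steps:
f = -1/25162 ≈ -3.9742e-5
f/(-98073) = -1/25162/(-98073) = -1/25162*(-1/98073) = 1/2467712826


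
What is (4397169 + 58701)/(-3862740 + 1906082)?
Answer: -2227935/978329 ≈ -2.2773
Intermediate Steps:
(4397169 + 58701)/(-3862740 + 1906082) = 4455870/(-1956658) = 4455870*(-1/1956658) = -2227935/978329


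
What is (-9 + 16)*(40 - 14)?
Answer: 182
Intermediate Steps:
(-9 + 16)*(40 - 14) = 7*26 = 182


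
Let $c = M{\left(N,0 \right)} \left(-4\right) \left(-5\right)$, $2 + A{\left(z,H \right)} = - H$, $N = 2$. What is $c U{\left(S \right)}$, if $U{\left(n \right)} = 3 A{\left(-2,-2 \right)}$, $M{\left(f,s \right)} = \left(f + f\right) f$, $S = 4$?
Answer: $0$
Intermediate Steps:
$A{\left(z,H \right)} = -2 - H$
$M{\left(f,s \right)} = 2 f^{2}$ ($M{\left(f,s \right)} = 2 f f = 2 f^{2}$)
$U{\left(n \right)} = 0$ ($U{\left(n \right)} = 3 \left(-2 - -2\right) = 3 \left(-2 + 2\right) = 3 \cdot 0 = 0$)
$c = 160$ ($c = 2 \cdot 2^{2} \left(-4\right) \left(-5\right) = 2 \cdot 4 \left(-4\right) \left(-5\right) = 8 \left(-4\right) \left(-5\right) = \left(-32\right) \left(-5\right) = 160$)
$c U{\left(S \right)} = 160 \cdot 0 = 0$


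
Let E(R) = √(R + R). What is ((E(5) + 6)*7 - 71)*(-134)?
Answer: 3886 - 938*√10 ≈ 919.78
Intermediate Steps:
E(R) = √2*√R (E(R) = √(2*R) = √2*√R)
((E(5) + 6)*7 - 71)*(-134) = ((√2*√5 + 6)*7 - 71)*(-134) = ((√10 + 6)*7 - 71)*(-134) = ((6 + √10)*7 - 71)*(-134) = ((42 + 7*√10) - 71)*(-134) = (-29 + 7*√10)*(-134) = 3886 - 938*√10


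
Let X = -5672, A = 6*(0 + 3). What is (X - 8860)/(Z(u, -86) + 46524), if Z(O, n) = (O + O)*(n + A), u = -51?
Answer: -1211/4455 ≈ -0.27183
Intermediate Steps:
A = 18 (A = 6*3 = 18)
Z(O, n) = 2*O*(18 + n) (Z(O, n) = (O + O)*(n + 18) = (2*O)*(18 + n) = 2*O*(18 + n))
(X - 8860)/(Z(u, -86) + 46524) = (-5672 - 8860)/(2*(-51)*(18 - 86) + 46524) = -14532/(2*(-51)*(-68) + 46524) = -14532/(6936 + 46524) = -14532/53460 = -14532*1/53460 = -1211/4455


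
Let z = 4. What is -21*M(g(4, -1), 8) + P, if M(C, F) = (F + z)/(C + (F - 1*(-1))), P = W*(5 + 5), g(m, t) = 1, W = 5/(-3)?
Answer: -628/15 ≈ -41.867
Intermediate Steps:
W = -5/3 (W = 5*(-⅓) = -5/3 ≈ -1.6667)
P = -50/3 (P = -5*(5 + 5)/3 = -5/3*10 = -50/3 ≈ -16.667)
M(C, F) = (4 + F)/(1 + C + F) (M(C, F) = (F + 4)/(C + (F - 1*(-1))) = (4 + F)/(C + (F + 1)) = (4 + F)/(C + (1 + F)) = (4 + F)/(1 + C + F))
-21*M(g(4, -1), 8) + P = -21*(4 + 8)/(1 + 1 + 8) - 50/3 = -21*12/10 - 50/3 = -21*6/5 - 50/3 = -126/5 - 50/3 = -628/15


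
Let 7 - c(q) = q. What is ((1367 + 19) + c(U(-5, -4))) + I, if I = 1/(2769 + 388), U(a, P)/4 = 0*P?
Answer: 4397702/3157 ≈ 1393.0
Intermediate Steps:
U(a, P) = 0 (U(a, P) = 4*(0*P) = 4*0 = 0)
c(q) = 7 - q
I = 1/3157 ≈ 0.00031676
((1367 + 19) + c(U(-5, -4))) + I = ((1367 + 19) + (7 - 1*0)) + 1/3157 = (1386 + (7 + 0)) + 1/3157 = (1386 + 7) + 1/3157 = 1393 + 1/3157 = 4397702/3157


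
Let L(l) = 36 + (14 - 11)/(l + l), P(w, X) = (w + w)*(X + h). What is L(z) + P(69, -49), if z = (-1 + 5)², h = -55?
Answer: -458109/32 ≈ -14316.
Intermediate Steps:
P(w, X) = 2*w*(-55 + X) (P(w, X) = (w + w)*(X - 55) = (2*w)*(-55 + X) = 2*w*(-55 + X))
z = 16 (z = 4² = 16)
L(l) = 36 + 3/(2*l) (L(l) = 36 + 3/((2*l)) = 36 + 3*(1/(2*l)) = 36 + 3/(2*l))
L(z) + P(69, -49) = (36 + (3/2)/16) + 2*69*(-55 - 49) = (36 + (3/2)*(1/16)) + 2*69*(-104) = (36 + 3/32) - 14352 = 1155/32 - 14352 = -458109/32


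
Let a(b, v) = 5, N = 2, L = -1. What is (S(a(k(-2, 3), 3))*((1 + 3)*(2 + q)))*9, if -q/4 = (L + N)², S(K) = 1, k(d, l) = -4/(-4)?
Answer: -72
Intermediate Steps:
k(d, l) = 1 (k(d, l) = -4*(-¼) = 1)
q = -4 (q = -4*(-1 + 2)² = -4*1² = -4*1 = -4)
(S(a(k(-2, 3), 3))*((1 + 3)*(2 + q)))*9 = (1*((1 + 3)*(2 - 4)))*9 = (1*(4*(-2)))*9 = (1*(-8))*9 = -8*9 = -72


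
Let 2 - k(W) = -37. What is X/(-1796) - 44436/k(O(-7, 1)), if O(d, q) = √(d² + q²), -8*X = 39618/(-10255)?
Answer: -1091228736557/957734960 ≈ -1139.4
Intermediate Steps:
X = 19809/41020 (X = -19809/(4*(-10255)) = -19809*(-1)/(4*10255) = -⅛*(-39618/10255) = 19809/41020 ≈ 0.48291)
k(W) = 39 (k(W) = 2 - 1*(-37) = 2 + 37 = 39)
X/(-1796) - 44436/k(O(-7, 1)) = (19809/41020)/(-1796) - 44436/39 = (19809/41020)*(-1/1796) - 44436*1/39 = -19809/73671920 - 14812/13 = -1091228736557/957734960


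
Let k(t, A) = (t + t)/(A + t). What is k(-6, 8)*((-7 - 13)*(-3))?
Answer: -360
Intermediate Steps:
k(t, A) = 2*t/(A + t) (k(t, A) = (2*t)/(A + t) = 2*t/(A + t))
k(-6, 8)*((-7 - 13)*(-3)) = (2*(-6)/(8 - 6))*((-7 - 13)*(-3)) = (2*(-6)/2)*(-20*(-3)) = (2*(-6)*(½))*60 = -6*60 = -360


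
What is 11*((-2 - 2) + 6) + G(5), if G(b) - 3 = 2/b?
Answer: 127/5 ≈ 25.400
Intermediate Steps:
G(b) = 3 + 2/b
11*((-2 - 2) + 6) + G(5) = 11*((-2 - 2) + 6) + (3 + 2/5) = 11*(-4 + 6) + (3 + 2*(1/5)) = 11*2 + (3 + 2/5) = 22 + 17/5 = 127/5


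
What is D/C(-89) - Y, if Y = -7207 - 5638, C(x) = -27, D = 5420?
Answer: 341395/27 ≈ 12644.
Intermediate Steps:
Y = -12845
D/C(-89) - Y = 5420/(-27) - 1*(-12845) = 5420*(-1/27) + 12845 = -5420/27 + 12845 = 341395/27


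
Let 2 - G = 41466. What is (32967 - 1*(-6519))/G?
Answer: -19743/20732 ≈ -0.95230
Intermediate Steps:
G = -41464 (G = 2 - 1*41466 = 2 - 41466 = -41464)
(32967 - 1*(-6519))/G = (32967 - 1*(-6519))/(-41464) = (32967 + 6519)*(-1/41464) = 39486*(-1/41464) = -19743/20732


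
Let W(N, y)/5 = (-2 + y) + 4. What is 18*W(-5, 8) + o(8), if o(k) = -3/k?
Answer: 7197/8 ≈ 899.63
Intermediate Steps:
W(N, y) = 10 + 5*y (W(N, y) = 5*((-2 + y) + 4) = 5*(2 + y) = 10 + 5*y)
18*W(-5, 8) + o(8) = 18*(10 + 5*8) - 3/8 = 18*(10 + 40) - 3*⅛ = 18*50 - 3/8 = 900 - 3/8 = 7197/8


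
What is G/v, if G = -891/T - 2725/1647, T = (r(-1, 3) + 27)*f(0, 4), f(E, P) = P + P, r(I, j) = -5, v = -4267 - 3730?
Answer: 177007/210736944 ≈ 0.00083994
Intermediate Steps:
v = -7997
f(E, P) = 2*P
T = 176 (T = (-5 + 27)*(2*4) = 22*8 = 176)
G = -177007/26352 (G = -891/176 - 2725/1647 = -891*1/176 - 2725*1/1647 = -81/16 - 2725/1647 = -177007/26352 ≈ -6.7170)
G/v = -177007/26352/(-7997) = -177007/26352*(-1/7997) = 177007/210736944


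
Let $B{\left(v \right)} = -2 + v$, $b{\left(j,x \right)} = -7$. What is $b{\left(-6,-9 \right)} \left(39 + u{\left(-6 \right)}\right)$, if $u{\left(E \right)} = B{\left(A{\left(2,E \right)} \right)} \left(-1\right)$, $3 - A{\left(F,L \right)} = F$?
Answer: $-280$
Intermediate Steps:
$A{\left(F,L \right)} = 3 - F$
$u{\left(E \right)} = 1$ ($u{\left(E \right)} = \left(-2 + \left(3 - 2\right)\right) \left(-1\right) = \left(-2 + 1\right) \left(-1\right) = \left(-1\right) \left(-1\right) = 1$)
$b{\left(-6,-9 \right)} \left(39 + u{\left(-6 \right)}\right) = - 7 \left(39 + 1\right) = \left(-7\right) 40 = -280$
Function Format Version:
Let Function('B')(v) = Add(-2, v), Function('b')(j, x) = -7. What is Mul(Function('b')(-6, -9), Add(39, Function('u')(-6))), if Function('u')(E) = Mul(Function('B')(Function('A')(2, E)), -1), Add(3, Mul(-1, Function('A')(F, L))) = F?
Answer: -280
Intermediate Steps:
Function('A')(F, L) = Add(3, Mul(-1, F))
Function('u')(E) = 1 (Function('u')(E) = Mul(Add(-2, Add(3, Mul(-1, 2))), -1) = Mul(Add(-2, Add(3, -2)), -1) = Mul(Add(-2, 1), -1) = Mul(-1, -1) = 1)
Mul(Function('b')(-6, -9), Add(39, Function('u')(-6))) = Mul(-7, Add(39, 1)) = Mul(-7, 40) = -280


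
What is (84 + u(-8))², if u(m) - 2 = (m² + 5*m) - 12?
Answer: 9604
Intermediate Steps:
u(m) = -10 + m² + 5*m (u(m) = 2 + ((m² + 5*m) - 12) = 2 + (-12 + m² + 5*m) = -10 + m² + 5*m)
(84 + u(-8))² = (84 + (-10 + (-8)² + 5*(-8)))² = (84 + (-10 + 64 - 40))² = (84 + 14)² = 98² = 9604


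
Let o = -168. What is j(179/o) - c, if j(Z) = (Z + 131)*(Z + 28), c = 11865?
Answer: -236101535/28224 ≈ -8365.3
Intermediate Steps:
j(Z) = (28 + Z)*(131 + Z) (j(Z) = (131 + Z)*(28 + Z) = (28 + Z)*(131 + Z))
j(179/o) - c = (3668 + (179/(-168))² + 159*(179/(-168))) - 1*11865 = (3668 + (179*(-1/168))² + 159*(179*(-1/168))) - 11865 = (3668 + (-179/168)² + 159*(-179/168)) - 11865 = (3668 + 32041/28224 - 9487/56) - 11865 = 98776225/28224 - 11865 = -236101535/28224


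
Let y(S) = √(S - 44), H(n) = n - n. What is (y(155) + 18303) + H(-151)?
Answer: 18303 + √111 ≈ 18314.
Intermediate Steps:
H(n) = 0
y(S) = √(-44 + S)
(y(155) + 18303) + H(-151) = (√(-44 + 155) + 18303) + 0 = (√111 + 18303) + 0 = (18303 + √111) + 0 = 18303 + √111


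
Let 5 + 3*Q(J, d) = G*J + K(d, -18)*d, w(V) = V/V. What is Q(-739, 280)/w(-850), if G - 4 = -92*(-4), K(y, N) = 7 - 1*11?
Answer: -92011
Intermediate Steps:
w(V) = 1
K(y, N) = -4 (K(y, N) = 7 - 11 = -4)
G = 372 (G = 4 - 92*(-4) = 4 + 368 = 372)
Q(J, d) = -5/3 + 124*J - 4*d/3 (Q(J, d) = -5/3 + (372*J - 4*d)/3 = -5/3 + (-4*d + 372*J)/3 = -5/3 + (124*J - 4*d/3) = -5/3 + 124*J - 4*d/3)
Q(-739, 280)/w(-850) = (-5/3 + 124*(-739) - 4/3*280)/1 = (-5/3 - 91636 - 1120/3)*1 = -92011*1 = -92011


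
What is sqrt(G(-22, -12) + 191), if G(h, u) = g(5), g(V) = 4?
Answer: sqrt(195) ≈ 13.964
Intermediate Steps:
G(h, u) = 4
sqrt(G(-22, -12) + 191) = sqrt(4 + 191) = sqrt(195)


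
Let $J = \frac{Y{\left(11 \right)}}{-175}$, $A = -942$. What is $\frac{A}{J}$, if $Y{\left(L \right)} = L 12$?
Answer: $\frac{27475}{22} \approx 1248.9$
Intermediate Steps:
$Y{\left(L \right)} = 12 L$
$J = - \frac{132}{175}$ ($J = \frac{12 \cdot 11}{-175} = 132 \left(- \frac{1}{175}\right) = - \frac{132}{175} \approx -0.75429$)
$\frac{A}{J} = - \frac{942}{- \frac{132}{175}} = \left(-942\right) \left(- \frac{175}{132}\right) = \frac{27475}{22}$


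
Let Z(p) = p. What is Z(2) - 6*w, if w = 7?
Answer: -40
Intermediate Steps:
Z(2) - 6*w = 2 - 6*7 = 2 - 42 = -40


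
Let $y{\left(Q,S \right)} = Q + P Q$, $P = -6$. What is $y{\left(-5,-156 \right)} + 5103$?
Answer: $5128$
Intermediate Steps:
$y{\left(Q,S \right)} = - 5 Q$ ($y{\left(Q,S \right)} = Q - 6 Q = - 5 Q$)
$y{\left(-5,-156 \right)} + 5103 = \left(-5\right) \left(-5\right) + 5103 = 25 + 5103 = 5128$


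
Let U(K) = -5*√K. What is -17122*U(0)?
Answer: 0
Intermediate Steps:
-17122*U(0) = -(-85610)*√0 = -(-85610)*0 = -17122*0 = 0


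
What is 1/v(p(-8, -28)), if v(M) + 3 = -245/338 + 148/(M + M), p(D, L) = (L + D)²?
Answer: -109512/401663 ≈ -0.27265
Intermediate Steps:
p(D, L) = (D + L)²
v(M) = -1259/338 + 74/M (v(M) = -3 + (-245/338 + 148/(M + M)) = -3 + (-245*1/338 + 148/((2*M))) = -3 + (-245/338 + 148*(1/(2*M))) = -3 + (-245/338 + 74/M) = -1259/338 + 74/M)
1/v(p(-8, -28)) = 1/(-1259/338 + 74/((-8 - 28)²)) = 1/(-1259/338 + 74/((-36)²)) = 1/(-1259/338 + 74/1296) = 1/(-1259/338 + 74*(1/1296)) = 1/(-1259/338 + 37/648) = 1/(-401663/109512) = -109512/401663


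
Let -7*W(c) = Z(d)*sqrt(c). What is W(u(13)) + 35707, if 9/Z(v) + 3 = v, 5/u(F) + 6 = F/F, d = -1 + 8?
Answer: 35707 - 9*I/28 ≈ 35707.0 - 0.32143*I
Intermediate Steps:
d = 7
u(F) = -1 (u(F) = 5/(-6 + F/F) = 5/(-6 + 1) = 5/(-5) = 5*(-1/5) = -1)
Z(v) = 9/(-3 + v)
W(c) = -9*sqrt(c)/28 (W(c) = -9/(-3 + 7)*sqrt(c)/7 = -9/4*sqrt(c)/7 = -9*(1/4)*sqrt(c)/7 = -9*sqrt(c)/28)
W(u(13)) + 35707 = -9*I/28 + 35707 = 35707 - 9*I/28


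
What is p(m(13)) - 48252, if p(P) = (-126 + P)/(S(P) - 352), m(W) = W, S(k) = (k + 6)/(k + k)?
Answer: -440682578/9133 ≈ -48252.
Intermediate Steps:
S(k) = (6 + k)/(2*k) (S(k) = (6 + k)/((2*k)) = (6 + k)*(1/(2*k)) = (6 + k)/(2*k))
p(P) = (-126 + P)/(-352 + (6 + P)/(2*P)) (p(P) = (-126 + P)/((6 + P)/(2*P) - 352) = (-126 + P)/(-352 + (6 + P)/(2*P)))
p(m(13)) - 48252 = 2*13*(126 - 1*13)/(-6 + 703*13) - 48252 = 2*13*(126 - 13)/(-6 + 9139) - 48252 = 2*13*113/9133 - 48252 = 2*13*(1/9133)*113 - 48252 = 2938/9133 - 48252 = -440682578/9133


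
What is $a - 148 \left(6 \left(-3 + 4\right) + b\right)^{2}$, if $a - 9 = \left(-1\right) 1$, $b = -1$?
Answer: $-3692$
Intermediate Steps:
$a = 8$ ($a = 9 - 1 = 8$)
$a - 148 \left(6 \left(-3 + 4\right) + b\right)^{2} = 8 - 148 \left(6 \left(-3 + 4\right) - 1\right)^{2} = 8 - 148 \left(6 \cdot 1 - 1\right)^{2} = 8 - 148 \left(6 - 1\right)^{2} = 8 - 148 \cdot 5^{2} = 8 - 3700 = -3692$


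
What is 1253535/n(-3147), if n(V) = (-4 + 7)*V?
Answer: -417845/3147 ≈ -132.78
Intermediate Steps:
n(V) = 3*V
1253535/n(-3147) = 1253535/((3*(-3147))) = 1253535/(-9441) = 1253535*(-1/9441) = -417845/3147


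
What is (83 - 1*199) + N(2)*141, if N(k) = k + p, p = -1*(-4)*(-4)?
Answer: -2090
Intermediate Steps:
p = -16 (p = 4*(-4) = -16)
N(k) = -16 + k (N(k) = k - 16 = -16 + k)
(83 - 1*199) + N(2)*141 = (83 - 1*199) + (-16 + 2)*141 = (83 - 199) - 14*141 = -116 - 1974 = -2090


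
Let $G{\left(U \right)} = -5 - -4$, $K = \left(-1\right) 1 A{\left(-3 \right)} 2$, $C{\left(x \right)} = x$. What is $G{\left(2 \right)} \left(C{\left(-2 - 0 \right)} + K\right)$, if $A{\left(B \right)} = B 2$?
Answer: $-10$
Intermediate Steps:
$A{\left(B \right)} = 2 B$
$K = 12$ ($K = \left(-1\right) 1 \cdot 2 \left(-3\right) 2 = \left(-1\right) \left(-6\right) 2 = 6 \cdot 2 = 12$)
$G{\left(U \right)} = -1$ ($G{\left(U \right)} = -5 + 4 = -1$)
$G{\left(2 \right)} \left(C{\left(-2 - 0 \right)} + K\right) = - (\left(-2 - 0\right) + 12) = - (\left(-2 + 0\right) + 12) = - (-2 + 12) = \left(-1\right) 10 = -10$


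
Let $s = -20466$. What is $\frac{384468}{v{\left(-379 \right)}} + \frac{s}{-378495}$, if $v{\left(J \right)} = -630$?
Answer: $- \frac{76987472}{126165} \approx -610.21$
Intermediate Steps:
$\frac{384468}{v{\left(-379 \right)}} + \frac{s}{-378495} = \frac{384468}{-630} - \frac{20466}{-378495} = 384468 \left(- \frac{1}{630}\right) - - \frac{2274}{42055} = - \frac{9154}{15} + \frac{2274}{42055} = - \frac{76987472}{126165}$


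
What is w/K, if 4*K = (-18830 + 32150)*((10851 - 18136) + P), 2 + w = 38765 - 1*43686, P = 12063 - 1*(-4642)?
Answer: -547/3485400 ≈ -0.00015694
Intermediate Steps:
P = 16705 (P = 12063 + 4642 = 16705)
w = -4923 (w = -2 + (38765 - 1*43686) = -2 + (38765 - 43686) = -2 - 4921 = -4923)
K = 31368600 (K = ((-18830 + 32150)*((10851 - 18136) + 16705))/4 = (13320*(-7285 + 16705))/4 = (13320*9420)/4 = (¼)*125474400 = 31368600)
w/K = -4923/31368600 = -4923*1/31368600 = -547/3485400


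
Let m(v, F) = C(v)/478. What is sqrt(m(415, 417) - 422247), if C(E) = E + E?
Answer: I*sqrt(24119071702)/239 ≈ 649.8*I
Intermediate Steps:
C(E) = 2*E
m(v, F) = v/239 (m(v, F) = (2*v)/478 = (2*v)*(1/478) = v/239)
sqrt(m(415, 417) - 422247) = sqrt((1/239)*415 - 422247) = sqrt(415/239 - 422247) = sqrt(-100916618/239) = I*sqrt(24119071702)/239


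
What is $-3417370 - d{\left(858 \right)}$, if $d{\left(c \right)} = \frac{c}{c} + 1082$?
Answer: $-3418453$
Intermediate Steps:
$d{\left(c \right)} = 1083$ ($d{\left(c \right)} = 1 + 1082 = 1083$)
$-3417370 - d{\left(858 \right)} = -3417370 - 1083 = -3418453$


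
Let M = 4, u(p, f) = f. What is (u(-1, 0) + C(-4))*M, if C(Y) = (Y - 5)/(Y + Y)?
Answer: 9/2 ≈ 4.5000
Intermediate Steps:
C(Y) = (-5 + Y)/(2*Y) (C(Y) = (-5 + Y)/((2*Y)) = (-5 + Y)*(1/(2*Y)) = (-5 + Y)/(2*Y))
(u(-1, 0) + C(-4))*M = (0 + (½)*(-5 - 4)/(-4))*4 = (0 + (½)*(-¼)*(-9))*4 = (0 + 9/8)*4 = (9/8)*4 = 9/2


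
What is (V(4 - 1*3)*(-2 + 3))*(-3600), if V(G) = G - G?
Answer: 0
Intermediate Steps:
V(G) = 0
(V(4 - 1*3)*(-2 + 3))*(-3600) = (0*(-2 + 3))*(-3600) = (0*1)*(-3600) = 0*(-3600) = 0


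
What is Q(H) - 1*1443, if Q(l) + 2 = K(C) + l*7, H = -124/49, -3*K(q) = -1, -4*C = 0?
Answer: -30710/21 ≈ -1462.4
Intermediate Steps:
C = 0 (C = -¼*0 = 0)
K(q) = ⅓ (K(q) = -⅓*(-1) = ⅓)
H = -124/49 (H = -124*1/49 = -124/49 ≈ -2.5306)
Q(l) = -5/3 + 7*l (Q(l) = -2 + (⅓ + l*7) = -2 + (⅓ + 7*l) = -5/3 + 7*l)
Q(H) - 1*1443 = (-5/3 + 7*(-124/49)) - 1*1443 = (-5/3 - 124/7) - 1443 = -407/21 - 1443 = -30710/21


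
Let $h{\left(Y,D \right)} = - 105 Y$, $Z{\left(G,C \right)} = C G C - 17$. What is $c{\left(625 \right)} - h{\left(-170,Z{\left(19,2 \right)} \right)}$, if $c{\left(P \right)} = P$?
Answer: $-17225$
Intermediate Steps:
$Z{\left(G,C \right)} = -17 + G C^{2}$ ($Z{\left(G,C \right)} = G C^{2} - 17 = -17 + G C^{2}$)
$c{\left(625 \right)} - h{\left(-170,Z{\left(19,2 \right)} \right)} = 625 - \left(-105\right) \left(-170\right) = 625 - 17850 = -17225$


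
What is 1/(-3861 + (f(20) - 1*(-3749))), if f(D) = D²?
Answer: 1/288 ≈ 0.0034722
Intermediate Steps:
1/(-3861 + (f(20) - 1*(-3749))) = 1/(-3861 + (20² - 1*(-3749))) = 1/(-3861 + (400 + 3749)) = 1/(-3861 + 4149) = 1/288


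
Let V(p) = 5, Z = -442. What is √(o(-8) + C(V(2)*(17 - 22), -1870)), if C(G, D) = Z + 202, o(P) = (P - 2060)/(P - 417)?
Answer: 2*I*√424711/85 ≈ 15.334*I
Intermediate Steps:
o(P) = (-2060 + P)/(-417 + P)
C(G, D) = -240 (C(G, D) = -442 + 202 = -240)
√(o(-8) + C(V(2)*(17 - 22), -1870)) = √((-2060 - 8)/(-417 - 8) - 240) = √(-2068/(-425) - 240) = √(-1/425*(-2068) - 240) = √(2068/425 - 240) = √(-99932/425) = 2*I*√424711/85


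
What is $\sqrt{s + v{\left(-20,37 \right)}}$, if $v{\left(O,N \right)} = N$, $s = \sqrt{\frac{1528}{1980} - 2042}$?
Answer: $\frac{\sqrt{1007325 + 330 i \sqrt{13893110}}}{165} \approx 6.9064 + 3.2709 i$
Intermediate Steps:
$s = \frac{2 i \sqrt{13893110}}{165}$ ($s = \sqrt{1528 \cdot \frac{1}{1980} - 2042} = \sqrt{\frac{382}{495} - 2042} = \sqrt{- \frac{1010408}{495}} = \frac{2 i \sqrt{13893110}}{165} \approx 45.18 i$)
$\sqrt{s + v{\left(-20,37 \right)}} = \sqrt{\frac{2 i \sqrt{13893110}}{165} + 37} = \sqrt{37 + \frac{2 i \sqrt{13893110}}{165}}$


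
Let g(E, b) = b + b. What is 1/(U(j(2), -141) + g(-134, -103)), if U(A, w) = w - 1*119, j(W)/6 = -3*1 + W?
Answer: -1/466 ≈ -0.0021459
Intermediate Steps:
j(W) = -18 + 6*W (j(W) = 6*(-3*1 + W) = 6*(-3 + W) = -18 + 6*W)
U(A, w) = -119 + w (U(A, w) = w - 119 = -119 + w)
g(E, b) = 2*b
1/(U(j(2), -141) + g(-134, -103)) = 1/((-119 - 141) + 2*(-103)) = 1/(-260 - 206) = 1/(-466) = -1/466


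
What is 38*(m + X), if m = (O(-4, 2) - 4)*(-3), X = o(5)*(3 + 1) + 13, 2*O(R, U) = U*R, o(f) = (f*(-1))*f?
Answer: -2394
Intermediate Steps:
o(f) = -f**2 (o(f) = (-f)*f = -f**2)
O(R, U) = R*U/2 (O(R, U) = (U*R)/2 = (R*U)/2 = R*U/2)
X = -87 (X = (-1*5**2)*(3 + 1) + 13 = -1*25*4 + 13 = -25*4 + 13 = -100 + 13 = -87)
m = 24 (m = ((1/2)*(-4)*2 - 4)*(-3) = (-4 - 4)*(-3) = -8*(-3) = 24)
38*(m + X) = 38*(24 - 87) = 38*(-63) = -2394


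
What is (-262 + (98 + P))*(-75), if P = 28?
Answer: 10200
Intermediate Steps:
(-262 + (98 + P))*(-75) = (-262 + (98 + 28))*(-75) = (-262 + 126)*(-75) = -136*(-75) = 10200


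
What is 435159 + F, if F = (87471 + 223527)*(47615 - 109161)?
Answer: -19140247749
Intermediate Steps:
F = -19140682908 (F = 310998*(-61546) = -19140682908)
435159 + F = 435159 - 19140682908 = -19140247749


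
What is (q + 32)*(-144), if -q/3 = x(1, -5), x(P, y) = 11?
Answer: 144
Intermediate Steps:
q = -33 (q = -3*11 = -33)
(q + 32)*(-144) = (-33 + 32)*(-144) = -1*(-144) = 144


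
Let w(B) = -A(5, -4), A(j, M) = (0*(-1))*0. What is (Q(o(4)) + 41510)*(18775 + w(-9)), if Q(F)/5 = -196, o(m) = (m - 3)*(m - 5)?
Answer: 760950750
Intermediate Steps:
o(m) = (-5 + m)*(-3 + m) (o(m) = (-3 + m)*(-5 + m) = (-5 + m)*(-3 + m))
A(j, M) = 0 (A(j, M) = 0*0 = 0)
Q(F) = -980 (Q(F) = 5*(-196) = -980)
w(B) = 0 (w(B) = -1*0 = 0)
(Q(o(4)) + 41510)*(18775 + w(-9)) = (-980 + 41510)*(18775 + 0) = 40530*18775 = 760950750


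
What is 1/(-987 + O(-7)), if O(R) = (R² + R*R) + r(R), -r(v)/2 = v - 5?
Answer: -1/865 ≈ -0.0011561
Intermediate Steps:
r(v) = 10 - 2*v (r(v) = -2*(v - 5) = -2*(-5 + v) = 10 - 2*v)
O(R) = 10 - 2*R + 2*R² (O(R) = (R² + R*R) + (10 - 2*R) = (R² + R²) + (10 - 2*R) = 2*R² + (10 - 2*R) = 10 - 2*R + 2*R²)
1/(-987 + O(-7)) = 1/(-987 + (10 - 2*(-7) + 2*(-7)²)) = 1/(-987 + (10 + 14 + 2*49)) = 1/(-987 + (10 + 14 + 98)) = 1/(-987 + 122) = 1/(-865) = -1/865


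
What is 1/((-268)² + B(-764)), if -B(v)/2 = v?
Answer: 1/73352 ≈ 1.3633e-5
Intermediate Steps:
B(v) = -2*v
1/((-268)² + B(-764)) = 1/((-268)² - 2*(-764)) = 1/(71824 + 1528) = 1/73352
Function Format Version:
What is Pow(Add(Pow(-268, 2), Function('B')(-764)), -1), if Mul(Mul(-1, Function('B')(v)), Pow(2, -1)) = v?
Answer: Rational(1, 73352) ≈ 1.3633e-5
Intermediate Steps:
Function('B')(v) = Mul(-2, v)
Pow(Add(Pow(-268, 2), Function('B')(-764)), -1) = Pow(Add(Pow(-268, 2), Mul(-2, -764)), -1) = Pow(Add(71824, 1528), -1) = Pow(73352, -1) = Rational(1, 73352)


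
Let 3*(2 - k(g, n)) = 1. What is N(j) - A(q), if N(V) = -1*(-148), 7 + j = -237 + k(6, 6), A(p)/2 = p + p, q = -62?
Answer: 396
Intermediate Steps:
k(g, n) = 5/3 (k(g, n) = 2 - ⅓*1 = 2 - ⅓ = 5/3)
A(p) = 4*p (A(p) = 2*(p + p) = 2*(2*p) = 4*p)
j = -727/3 (j = -7 + (-237 + 5/3) = -7 - 706/3 = -727/3 ≈ -242.33)
N(V) = 148
N(j) - A(q) = 148 - 4*(-62) = 148 - 1*(-248) = 148 + 248 = 396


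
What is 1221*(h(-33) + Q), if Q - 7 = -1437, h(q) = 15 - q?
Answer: -1687422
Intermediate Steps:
Q = -1430 (Q = 7 - 1437 = -1430)
1221*(h(-33) + Q) = 1221*((15 - 1*(-33)) - 1430) = 1221*((15 + 33) - 1430) = 1221*(48 - 1430) = 1221*(-1382) = -1687422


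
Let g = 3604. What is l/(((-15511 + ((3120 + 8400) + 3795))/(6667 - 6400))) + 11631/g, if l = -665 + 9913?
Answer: -2224193697/176596 ≈ -12595.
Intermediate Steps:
l = 9248
l/(((-15511 + ((3120 + 8400) + 3795))/(6667 - 6400))) + 11631/g = 9248/(((-15511 + ((3120 + 8400) + 3795))/(6667 - 6400))) + 11631/3604 = 9248/(((-15511 + (11520 + 3795))/267)) + 11631*(1/3604) = 9248/(((-15511 + 15315)*(1/267))) + 11631/3604 = 9248/((-196*1/267)) + 11631/3604 = 9248/(-196/267) + 11631/3604 = 9248*(-267/196) + 11631/3604 = -617304/49 + 11631/3604 = -2224193697/176596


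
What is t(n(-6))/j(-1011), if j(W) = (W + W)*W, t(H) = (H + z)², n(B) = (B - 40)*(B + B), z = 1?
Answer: 305809/2044242 ≈ 0.14960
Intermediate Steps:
n(B) = 2*B*(-40 + B) (n(B) = (-40 + B)*(2*B) = 2*B*(-40 + B))
t(H) = (1 + H)² (t(H) = (H + 1)² = (1 + H)²)
j(W) = 2*W² (j(W) = (2*W)*W = 2*W²)
t(n(-6))/j(-1011) = (1 + 2*(-6)*(-40 - 6))²/((2*(-1011)²)) = (1 + 2*(-6)*(-46))²/((2*1022121)) = (1 + 552)²/2044242 = 553²*(1/2044242) = 305809*(1/2044242) = 305809/2044242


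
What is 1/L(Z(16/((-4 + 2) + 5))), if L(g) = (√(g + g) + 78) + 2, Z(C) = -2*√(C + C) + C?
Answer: 1/(80 + I*√2*√(-16/3 + 8*√6/3)) ≈ 0.012495 - 0.0002418*I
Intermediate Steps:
Z(C) = C - 2*√2*√C (Z(C) = -2*√2*√C + C = C - 2*√2*√C)
L(g) = 80 + √2*√g (L(g) = (√(2*g) + 78) + 2 = (√2*√g + 78) + 2 = (78 + √2*√g) + 2 = 80 + √2*√g)
1/L(Z(16/((-4 + 2) + 5))) = 1/(80 + √2*√(16/((-4 + 2) + 5) - 2*√2*√(16/((-4 + 2) + 5)))) = 1/(80 + √2*√(16/(-2 + 5) - 2*√2*√(16/(-2 + 5)))) = 1/(80 + √2*√(16/3 - 2*√2*√(16/3))) = 1/(80 + √2*√(16/3 - 2*√2*4*√3/3)) = 1/(80 + √2*√(16/3 - 8*√6/3))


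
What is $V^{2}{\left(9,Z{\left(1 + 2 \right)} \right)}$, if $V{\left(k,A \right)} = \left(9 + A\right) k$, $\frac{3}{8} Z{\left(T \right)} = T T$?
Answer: $88209$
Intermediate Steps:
$Z{\left(T \right)} = \frac{8 T^{2}}{3}$ ($Z{\left(T \right)} = \frac{8 T T}{3} = \frac{8 T^{2}}{3}$)
$V{\left(k,A \right)} = k \left(9 + A\right)$
$V^{2}{\left(9,Z{\left(1 + 2 \right)} \right)} = \left(9 \left(9 + \frac{8 \left(1 + 2\right)^{2}}{3}\right)\right)^{2} = \left(9 \left(9 + \frac{8 \cdot 3^{2}}{3}\right)\right)^{2} = \left(9 \left(9 + \frac{8}{3} \cdot 9\right)\right)^{2} = \left(9 \left(9 + 24\right)\right)^{2} = \left(9 \cdot 33\right)^{2} = 297^{2} = 88209$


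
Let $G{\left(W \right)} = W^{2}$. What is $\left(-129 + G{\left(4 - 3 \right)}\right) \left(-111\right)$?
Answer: $14208$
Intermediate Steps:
$\left(-129 + G{\left(4 - 3 \right)}\right) \left(-111\right) = \left(-129 + \left(4 - 3\right)^{2}\right) \left(-111\right) = \left(-129 + 1^{2}\right) \left(-111\right) = \left(-129 + 1\right) \left(-111\right) = \left(-128\right) \left(-111\right) = 14208$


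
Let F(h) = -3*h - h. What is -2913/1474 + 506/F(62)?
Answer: -367067/91388 ≈ -4.0166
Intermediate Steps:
F(h) = -4*h
-2913/1474 + 506/F(62) = -2913/1474 + 506/((-4*62)) = -2913*1/1474 + 506/(-248) = -2913/1474 + 506*(-1/248) = -2913/1474 - 253/124 = -367067/91388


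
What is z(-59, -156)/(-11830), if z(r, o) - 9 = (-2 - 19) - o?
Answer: -72/5915 ≈ -0.012172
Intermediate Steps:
z(r, o) = -12 - o (z(r, o) = 9 + ((-2 - 19) - o) = 9 + (-21 - o) = -12 - o)
z(-59, -156)/(-11830) = (-12 - 1*(-156))/(-11830) = (-12 + 156)*(-1/11830) = 144*(-1/11830) = -72/5915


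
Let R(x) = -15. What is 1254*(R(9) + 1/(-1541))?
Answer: -28987464/1541 ≈ -18811.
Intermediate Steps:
1254*(R(9) + 1/(-1541)) = 1254*(-15 + 1/(-1541)) = 1254*(-15 - 1/1541) = 1254*(-23116/1541) = -28987464/1541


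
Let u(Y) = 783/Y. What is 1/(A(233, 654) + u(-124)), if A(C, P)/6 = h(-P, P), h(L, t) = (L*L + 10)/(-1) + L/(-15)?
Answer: -620/1590982443 ≈ -3.8970e-7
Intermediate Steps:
h(L, t) = -10 - L² - L/15 (h(L, t) = (L² + 10)*(-1) + L*(-1/15) = (10 + L²)*(-1) - L/15 = (-10 - L²) - L/15 = -10 - L² - L/15)
A(C, P) = -60 - 6*P² + 2*P/5 (A(C, P) = 6*(-10 - (-P)² - (-1)*P/15) = 6*(-10 - P² + P/15) = -60 - 6*P² + 2*P/5)
1/(A(233, 654) + u(-124)) = 1/((-60 - 6*654² + (⅖)*654) + 783/(-124)) = 1/((-60 - 6*427716 + 1308/5) + 783*(-1/124)) = 1/((-60 - 2566296 + 1308/5) - 783/124) = 1/(-12830472/5 - 783/124) = 1/(-1590982443/620) = -620/1590982443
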